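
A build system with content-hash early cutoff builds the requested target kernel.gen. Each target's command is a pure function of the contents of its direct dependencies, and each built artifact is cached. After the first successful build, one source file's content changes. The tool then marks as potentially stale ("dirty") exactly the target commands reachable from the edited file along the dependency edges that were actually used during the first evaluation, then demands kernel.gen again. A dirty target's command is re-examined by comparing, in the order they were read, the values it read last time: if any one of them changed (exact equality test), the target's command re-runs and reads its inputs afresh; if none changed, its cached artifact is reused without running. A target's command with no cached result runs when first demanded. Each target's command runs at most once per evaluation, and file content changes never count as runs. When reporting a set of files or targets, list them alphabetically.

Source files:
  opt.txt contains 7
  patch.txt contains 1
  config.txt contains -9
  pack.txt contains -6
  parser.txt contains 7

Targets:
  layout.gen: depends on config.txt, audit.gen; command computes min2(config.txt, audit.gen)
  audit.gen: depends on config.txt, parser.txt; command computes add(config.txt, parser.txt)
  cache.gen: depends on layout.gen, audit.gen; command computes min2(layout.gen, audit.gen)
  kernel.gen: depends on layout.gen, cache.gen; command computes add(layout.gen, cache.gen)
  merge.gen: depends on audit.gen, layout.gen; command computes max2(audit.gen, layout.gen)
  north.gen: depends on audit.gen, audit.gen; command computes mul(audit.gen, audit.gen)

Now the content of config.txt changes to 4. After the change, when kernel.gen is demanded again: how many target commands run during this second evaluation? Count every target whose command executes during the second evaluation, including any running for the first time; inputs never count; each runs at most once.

Target commands that run: audit.gen, cache.gen, kernel.gen, layout.gen — 4 in total.

First evaluation (everything demanded from the output):
  audit.gen = add(-9, 7) = -2
  layout.gen = min2(-9, -2) = -9
  cache.gen = min2(-9, -2) = -9
  kernel.gen = add(-9, -9) = -18

Propagation after the edit:
  audit.gen: runs — config.txt -9->4; result 11.
  layout.gen: runs — config.txt -9->4; audit.gen -2->11; result 4.
  cache.gen: runs — layout.gen -9->4; audit.gen -2->11; result 4.
  kernel.gen: runs — layout.gen -9->4; cache.gen -9->4; result 8.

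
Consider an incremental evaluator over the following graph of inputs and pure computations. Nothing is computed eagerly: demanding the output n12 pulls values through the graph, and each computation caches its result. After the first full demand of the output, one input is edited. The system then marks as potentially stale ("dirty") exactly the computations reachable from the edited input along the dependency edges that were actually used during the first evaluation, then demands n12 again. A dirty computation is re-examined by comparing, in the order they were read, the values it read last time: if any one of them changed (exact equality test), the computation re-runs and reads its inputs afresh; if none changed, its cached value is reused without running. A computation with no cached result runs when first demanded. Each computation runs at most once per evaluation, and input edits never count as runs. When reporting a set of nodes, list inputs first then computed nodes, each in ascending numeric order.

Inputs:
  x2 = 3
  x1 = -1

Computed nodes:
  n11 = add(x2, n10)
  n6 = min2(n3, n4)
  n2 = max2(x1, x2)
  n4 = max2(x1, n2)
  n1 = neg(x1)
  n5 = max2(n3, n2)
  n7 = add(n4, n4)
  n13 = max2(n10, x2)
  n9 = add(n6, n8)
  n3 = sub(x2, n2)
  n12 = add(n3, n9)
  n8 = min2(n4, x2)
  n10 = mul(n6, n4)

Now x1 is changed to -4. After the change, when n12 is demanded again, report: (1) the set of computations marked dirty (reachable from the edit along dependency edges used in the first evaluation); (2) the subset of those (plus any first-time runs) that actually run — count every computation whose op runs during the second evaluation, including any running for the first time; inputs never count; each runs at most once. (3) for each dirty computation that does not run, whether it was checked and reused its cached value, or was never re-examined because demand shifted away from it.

Initial pass — values computed on the first demand:
  n2 = max2(-1, 3) = 3
  n3 = sub(3, 3) = 0
  n4 = max2(-1, 3) = 3
  n6 = min2(0, 3) = 0
  n8 = min2(3, 3) = 3
  n9 = add(0, 3) = 3
  n12 = add(0, 3) = 3

Second demand — change propagation:
  n2: re-runs because x1 -1->-4; new result 3 (unchanged).
  n3: re-examined; everything it read last time is the same (x2 unchanged, n2 unchanged) — cache 0 kept, no run.
  n4: re-runs because x1 -1->-4; new result 3 (unchanged).
  n6: re-examined; everything it read last time is the same (n3 unchanged, n4 unchanged) — cache 0 kept, no run.
  n8: re-examined; everything it read last time is the same (n4 unchanged, x2 unchanged) — cache 3 kept, no run.
  n9: re-examined; everything it read last time is the same (n6 unchanged, n8 unchanged) — cache 3 kept, no run.
  n12: re-examined; everything it read last time is the same (n3 unchanged, n9 unchanged) — cache 3 kept, no run.

The important point: at n3 every value read last time is unchanged, so the dirty flag clears without a run.

Dirty set: n2, n3, n4, n6, n8, n9, n12.
Run set: n2, n4 (2 run).
Re-examined without running (cache reused): n3, n6, n8, n9, n12.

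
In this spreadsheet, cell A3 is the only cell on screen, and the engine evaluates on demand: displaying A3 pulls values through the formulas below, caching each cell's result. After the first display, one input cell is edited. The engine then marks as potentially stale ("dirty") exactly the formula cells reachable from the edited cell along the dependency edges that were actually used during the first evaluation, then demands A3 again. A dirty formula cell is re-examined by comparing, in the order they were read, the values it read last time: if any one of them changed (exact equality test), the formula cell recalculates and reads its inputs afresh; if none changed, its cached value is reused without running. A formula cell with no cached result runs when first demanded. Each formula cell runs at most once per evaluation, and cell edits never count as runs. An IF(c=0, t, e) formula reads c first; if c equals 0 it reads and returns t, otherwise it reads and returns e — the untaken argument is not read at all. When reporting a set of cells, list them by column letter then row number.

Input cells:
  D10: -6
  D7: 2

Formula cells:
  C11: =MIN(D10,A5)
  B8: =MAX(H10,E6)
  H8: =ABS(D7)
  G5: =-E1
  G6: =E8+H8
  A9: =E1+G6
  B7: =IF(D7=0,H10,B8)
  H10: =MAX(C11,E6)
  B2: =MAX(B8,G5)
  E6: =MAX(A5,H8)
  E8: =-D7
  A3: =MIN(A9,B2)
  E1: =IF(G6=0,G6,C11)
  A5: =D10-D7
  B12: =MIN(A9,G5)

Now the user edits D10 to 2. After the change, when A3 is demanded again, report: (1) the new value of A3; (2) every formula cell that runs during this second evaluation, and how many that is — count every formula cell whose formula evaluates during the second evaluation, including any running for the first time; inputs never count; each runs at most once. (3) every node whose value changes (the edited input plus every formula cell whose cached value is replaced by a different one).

A3 now evaluates to 0.
Run set: A5, C11, E6, H10 (4 run).
Changed values: A5, C11, D10.
The important point: at B8 every value read last time is unchanged, so the dirty flag clears without a run.

Initial pass — values computed on the first demand:
  A5 = -6 - 2 = -8
  C11 = MIN(-6, -8) = -8
  E8 = -(2) = -2
  H8 = ABS(2) = 2
  E6 = MAX(-8, 2) = 2
  G6 = -2 + 2 = 0
  E1 = IF(G6=0: G6=0 -> then branch G6) = 0
  A9 = 0 + 0 = 0
  G5 = -(0) = 0
  H10 = MAX(-8, 2) = 2
  B8 = MAX(2, 2) = 2
  B2 = MAX(2, 0) = 2
  A3 = MIN(0, 2) = 0

Second demand — change propagation:
  A5: re-runs because D10 -6->2; new result 0.
  C11: re-runs because D10 -6->2; A5 -8->0; new result 0.
  E6: re-runs because A5 -8->0; new result 2 (unchanged).
  H10: re-runs because C11 -8->0; new result 2 (unchanged).
  B8: re-examined; everything it read last time is the same (H10 unchanged, E6 unchanged) — cache 2 kept, no run.
  B2: re-examined; everything it read last time is the same (B8 unchanged, G5 unchanged) — cache 2 kept, no run.
  A3: re-examined; everything it read last time is the same (A9 unchanged, B2 unchanged) — cache 0 kept, no run.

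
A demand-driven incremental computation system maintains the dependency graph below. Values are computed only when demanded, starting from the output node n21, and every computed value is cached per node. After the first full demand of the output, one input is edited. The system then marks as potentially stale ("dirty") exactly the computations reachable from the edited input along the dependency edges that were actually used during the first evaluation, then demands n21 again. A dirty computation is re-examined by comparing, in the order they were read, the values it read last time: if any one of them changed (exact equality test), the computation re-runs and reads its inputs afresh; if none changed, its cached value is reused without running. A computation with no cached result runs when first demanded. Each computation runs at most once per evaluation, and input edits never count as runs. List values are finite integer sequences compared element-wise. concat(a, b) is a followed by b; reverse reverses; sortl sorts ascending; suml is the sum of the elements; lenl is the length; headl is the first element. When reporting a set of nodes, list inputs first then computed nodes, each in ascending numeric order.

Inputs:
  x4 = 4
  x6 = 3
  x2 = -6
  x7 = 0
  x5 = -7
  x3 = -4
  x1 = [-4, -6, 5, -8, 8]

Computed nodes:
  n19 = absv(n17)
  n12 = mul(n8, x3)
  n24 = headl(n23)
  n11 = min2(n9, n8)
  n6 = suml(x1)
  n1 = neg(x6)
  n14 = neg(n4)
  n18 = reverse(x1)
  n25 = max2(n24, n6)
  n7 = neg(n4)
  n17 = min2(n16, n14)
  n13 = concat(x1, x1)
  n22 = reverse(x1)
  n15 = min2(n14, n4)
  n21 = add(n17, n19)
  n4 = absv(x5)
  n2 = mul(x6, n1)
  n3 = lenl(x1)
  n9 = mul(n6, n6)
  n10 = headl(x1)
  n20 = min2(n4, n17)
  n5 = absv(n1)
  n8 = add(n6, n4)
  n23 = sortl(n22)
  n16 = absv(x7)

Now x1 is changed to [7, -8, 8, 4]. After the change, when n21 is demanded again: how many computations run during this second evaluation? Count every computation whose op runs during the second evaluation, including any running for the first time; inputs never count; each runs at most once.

Computations that run: none — 0 in total.
Key observation: x1 is never demanded by the output, so the edit triggers no recomputation at all.

First evaluation (everything demanded from the output):
  n4 = absv(-7) = 7
  n14 = neg(7) = -7
  n16 = absv(0) = 0
  n17 = min2(0, -7) = -7
  n19 = absv(-7) = 7
  n21 = add(-7, 7) = 0

Propagation after the edit:
  x1 feeds no computation that the output demands — nothing is marked dirty and nothing runs.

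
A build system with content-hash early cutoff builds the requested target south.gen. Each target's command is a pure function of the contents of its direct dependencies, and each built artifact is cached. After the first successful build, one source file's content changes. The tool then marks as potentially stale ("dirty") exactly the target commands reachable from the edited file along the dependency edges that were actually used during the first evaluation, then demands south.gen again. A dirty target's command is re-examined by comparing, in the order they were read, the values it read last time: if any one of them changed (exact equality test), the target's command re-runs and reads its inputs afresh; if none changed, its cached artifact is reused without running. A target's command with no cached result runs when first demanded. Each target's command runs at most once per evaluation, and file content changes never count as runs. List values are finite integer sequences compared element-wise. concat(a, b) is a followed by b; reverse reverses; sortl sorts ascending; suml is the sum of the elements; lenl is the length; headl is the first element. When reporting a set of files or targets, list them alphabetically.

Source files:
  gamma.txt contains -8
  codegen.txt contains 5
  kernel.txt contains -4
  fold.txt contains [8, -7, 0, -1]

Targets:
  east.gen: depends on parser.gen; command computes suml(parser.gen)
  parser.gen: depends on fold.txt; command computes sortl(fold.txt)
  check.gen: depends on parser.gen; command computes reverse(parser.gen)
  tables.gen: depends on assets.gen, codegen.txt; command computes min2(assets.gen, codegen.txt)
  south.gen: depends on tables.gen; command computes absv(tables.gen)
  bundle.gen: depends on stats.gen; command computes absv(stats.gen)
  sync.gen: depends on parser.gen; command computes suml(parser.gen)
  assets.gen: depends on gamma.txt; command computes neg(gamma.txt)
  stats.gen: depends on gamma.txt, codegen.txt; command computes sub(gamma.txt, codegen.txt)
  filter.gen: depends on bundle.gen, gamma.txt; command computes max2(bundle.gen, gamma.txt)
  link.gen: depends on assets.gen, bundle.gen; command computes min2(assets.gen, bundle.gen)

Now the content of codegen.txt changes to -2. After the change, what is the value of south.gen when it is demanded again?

First evaluation (everything demanded from the output):
  assets.gen = neg(-8) = 8
  tables.gen = min2(8, 5) = 5
  south.gen = absv(5) = 5

Propagation after the edit:
  tables.gen: runs — codegen.txt 5->-2; result -2.
  south.gen: runs — tables.gen 5->-2; result 2.

New value of south.gen: 2.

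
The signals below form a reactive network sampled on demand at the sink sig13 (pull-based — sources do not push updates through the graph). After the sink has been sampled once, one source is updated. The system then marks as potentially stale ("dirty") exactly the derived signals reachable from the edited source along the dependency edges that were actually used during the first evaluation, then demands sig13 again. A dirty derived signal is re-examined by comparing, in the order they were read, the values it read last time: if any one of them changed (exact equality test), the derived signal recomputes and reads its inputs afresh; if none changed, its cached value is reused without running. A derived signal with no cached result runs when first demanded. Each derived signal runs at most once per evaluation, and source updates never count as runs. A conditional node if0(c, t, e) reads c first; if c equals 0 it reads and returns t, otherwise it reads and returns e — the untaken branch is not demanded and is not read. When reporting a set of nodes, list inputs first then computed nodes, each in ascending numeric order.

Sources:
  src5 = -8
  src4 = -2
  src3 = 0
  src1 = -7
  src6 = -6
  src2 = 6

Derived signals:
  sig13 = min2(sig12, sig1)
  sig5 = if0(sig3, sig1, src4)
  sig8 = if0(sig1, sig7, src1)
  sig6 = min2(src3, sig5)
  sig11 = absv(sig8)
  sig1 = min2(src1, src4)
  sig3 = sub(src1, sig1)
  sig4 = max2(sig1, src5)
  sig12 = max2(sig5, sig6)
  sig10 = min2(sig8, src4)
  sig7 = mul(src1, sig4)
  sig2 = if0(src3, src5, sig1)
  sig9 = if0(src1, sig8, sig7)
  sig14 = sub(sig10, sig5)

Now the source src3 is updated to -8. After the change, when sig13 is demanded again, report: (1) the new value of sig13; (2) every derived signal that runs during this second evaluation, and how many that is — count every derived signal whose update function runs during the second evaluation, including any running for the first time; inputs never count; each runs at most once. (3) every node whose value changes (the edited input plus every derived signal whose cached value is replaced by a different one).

sig13 now evaluates to -7.
Run set: sig6, sig12 (2 run).
Changed values: src3, sig6.
The important point: sig12 recomputes to an identical value, and the output ends up unchanged.

Initial pass — values computed on the first demand:
  sig1 = min2(-7, -2) = -7
  sig3 = sub(-7, -7) = 0
  sig5 = if0(sig3=0 -> then branch sig1) = -7
  sig6 = min2(0, -7) = -7
  sig12 = max2(-7, -7) = -7
  sig13 = min2(-7, -7) = -7

Second demand — change propagation:
  sig6: re-runs because src3 0->-8; new result -8.
  sig12: re-runs because sig6 -7->-8; new result -7 (unchanged).
  sig13: re-examined; everything it read last time is the same (sig12 unchanged, sig1 unchanged) — cache -7 kept, no run.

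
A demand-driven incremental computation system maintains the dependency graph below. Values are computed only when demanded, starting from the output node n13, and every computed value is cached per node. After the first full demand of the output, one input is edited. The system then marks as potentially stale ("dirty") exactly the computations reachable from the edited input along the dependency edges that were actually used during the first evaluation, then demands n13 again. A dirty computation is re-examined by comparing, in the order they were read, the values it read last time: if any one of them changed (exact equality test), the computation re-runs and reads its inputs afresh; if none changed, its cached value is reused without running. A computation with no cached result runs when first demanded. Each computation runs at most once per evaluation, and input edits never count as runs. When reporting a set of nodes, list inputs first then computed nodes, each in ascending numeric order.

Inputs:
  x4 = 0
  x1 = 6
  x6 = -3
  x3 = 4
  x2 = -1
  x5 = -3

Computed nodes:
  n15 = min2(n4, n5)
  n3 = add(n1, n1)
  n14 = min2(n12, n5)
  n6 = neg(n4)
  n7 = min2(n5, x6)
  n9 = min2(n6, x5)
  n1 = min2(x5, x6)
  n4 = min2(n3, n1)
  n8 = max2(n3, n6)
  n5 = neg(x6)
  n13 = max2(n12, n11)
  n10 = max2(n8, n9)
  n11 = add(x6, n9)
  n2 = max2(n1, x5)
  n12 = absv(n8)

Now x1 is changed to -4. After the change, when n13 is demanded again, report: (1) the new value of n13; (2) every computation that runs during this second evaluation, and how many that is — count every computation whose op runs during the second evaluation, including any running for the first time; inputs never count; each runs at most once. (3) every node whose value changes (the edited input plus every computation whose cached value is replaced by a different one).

New value of n13: 6.
Computations that run: none — 0 in total.
Values that change: x1.
Key observation: x1 is never demanded by the output, so the edit triggers no recomputation at all.

First evaluation (everything demanded from the output):
  n1 = min2(-3, -3) = -3
  n3 = add(-3, -3) = -6
  n4 = min2(-6, -3) = -6
  n6 = neg(-6) = 6
  n8 = max2(-6, 6) = 6
  n9 = min2(6, -3) = -3
  n11 = add(-3, -3) = -6
  n12 = absv(6) = 6
  n13 = max2(6, -6) = 6

Propagation after the edit:
  x1 feeds no computation that the output demands — nothing is marked dirty and nothing runs.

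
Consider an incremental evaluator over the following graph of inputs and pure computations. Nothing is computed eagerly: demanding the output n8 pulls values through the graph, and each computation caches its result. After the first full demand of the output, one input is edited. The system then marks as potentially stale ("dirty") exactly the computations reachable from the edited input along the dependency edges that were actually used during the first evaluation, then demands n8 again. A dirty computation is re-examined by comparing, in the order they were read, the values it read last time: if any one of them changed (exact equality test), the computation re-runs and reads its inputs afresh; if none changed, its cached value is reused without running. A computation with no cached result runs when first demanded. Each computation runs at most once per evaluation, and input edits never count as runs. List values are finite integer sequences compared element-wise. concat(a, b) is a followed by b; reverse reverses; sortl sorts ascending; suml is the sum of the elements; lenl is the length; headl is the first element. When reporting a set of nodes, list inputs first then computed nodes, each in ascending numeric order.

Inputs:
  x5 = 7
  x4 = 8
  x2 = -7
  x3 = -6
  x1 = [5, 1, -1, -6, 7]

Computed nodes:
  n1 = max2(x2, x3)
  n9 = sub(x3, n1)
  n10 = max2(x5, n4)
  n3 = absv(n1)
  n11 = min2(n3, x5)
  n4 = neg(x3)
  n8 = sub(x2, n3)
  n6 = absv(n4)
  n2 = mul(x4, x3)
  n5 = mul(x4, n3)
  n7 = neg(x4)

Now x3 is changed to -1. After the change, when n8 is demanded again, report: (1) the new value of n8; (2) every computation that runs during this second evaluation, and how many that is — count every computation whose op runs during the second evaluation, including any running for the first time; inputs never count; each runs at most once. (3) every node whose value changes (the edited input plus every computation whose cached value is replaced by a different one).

n8 now evaluates to -8.
Run set: n1, n3, n8 (3 run).
Changed values: x3, n1, n3, n8.

Initial pass — values computed on the first demand:
  n1 = max2(-7, -6) = -6
  n3 = absv(-6) = 6
  n8 = sub(-7, 6) = -13

Second demand — change propagation:
  n1: re-runs because x3 -6->-1; new result -1.
  n3: re-runs because n1 -6->-1; new result 1.
  n8: re-runs because n3 6->1; new result -8.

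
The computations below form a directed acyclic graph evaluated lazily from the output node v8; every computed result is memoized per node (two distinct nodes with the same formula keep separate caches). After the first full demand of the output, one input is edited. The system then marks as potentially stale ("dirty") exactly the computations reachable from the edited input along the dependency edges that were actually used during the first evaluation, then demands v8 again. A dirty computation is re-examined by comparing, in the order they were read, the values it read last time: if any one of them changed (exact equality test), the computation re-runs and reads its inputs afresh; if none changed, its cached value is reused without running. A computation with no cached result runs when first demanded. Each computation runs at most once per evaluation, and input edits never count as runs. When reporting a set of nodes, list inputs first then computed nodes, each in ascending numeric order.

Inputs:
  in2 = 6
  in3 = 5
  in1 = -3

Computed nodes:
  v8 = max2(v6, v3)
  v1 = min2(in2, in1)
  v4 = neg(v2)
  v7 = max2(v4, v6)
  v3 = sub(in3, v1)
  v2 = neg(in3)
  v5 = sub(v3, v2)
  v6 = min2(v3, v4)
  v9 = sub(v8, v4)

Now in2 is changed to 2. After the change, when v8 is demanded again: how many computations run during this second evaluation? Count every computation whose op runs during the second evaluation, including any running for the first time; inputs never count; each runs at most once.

First demand of the output computes:
  v1 = min2(6, -3) = -3
  v2 = neg(5) = -5
  v3 = sub(5, -3) = 8
  v4 = neg(-5) = 5
  v6 = min2(8, 5) = 5
  v8 = max2(5, 8) = 8

After the edit, cleaning proceeds:
  v1: a read changed (in2 6->2) — executes, giving -3 — identical to its old value.
  v3: dirty, but its reads are unchanged (in3 unchanged, v1 unchanged); cached 8 stands.
  v6: dirty, but its reads are unchanged (v3 unchanged, v4 unchanged); cached 5 stands.
  v8: dirty, but its reads are unchanged (v6 unchanged, v3 unchanged); cached 8 stands.

Note the absorption at v1: it re-runs yet its value is the same, leaving the output's value untouched.

1 computations run: v1.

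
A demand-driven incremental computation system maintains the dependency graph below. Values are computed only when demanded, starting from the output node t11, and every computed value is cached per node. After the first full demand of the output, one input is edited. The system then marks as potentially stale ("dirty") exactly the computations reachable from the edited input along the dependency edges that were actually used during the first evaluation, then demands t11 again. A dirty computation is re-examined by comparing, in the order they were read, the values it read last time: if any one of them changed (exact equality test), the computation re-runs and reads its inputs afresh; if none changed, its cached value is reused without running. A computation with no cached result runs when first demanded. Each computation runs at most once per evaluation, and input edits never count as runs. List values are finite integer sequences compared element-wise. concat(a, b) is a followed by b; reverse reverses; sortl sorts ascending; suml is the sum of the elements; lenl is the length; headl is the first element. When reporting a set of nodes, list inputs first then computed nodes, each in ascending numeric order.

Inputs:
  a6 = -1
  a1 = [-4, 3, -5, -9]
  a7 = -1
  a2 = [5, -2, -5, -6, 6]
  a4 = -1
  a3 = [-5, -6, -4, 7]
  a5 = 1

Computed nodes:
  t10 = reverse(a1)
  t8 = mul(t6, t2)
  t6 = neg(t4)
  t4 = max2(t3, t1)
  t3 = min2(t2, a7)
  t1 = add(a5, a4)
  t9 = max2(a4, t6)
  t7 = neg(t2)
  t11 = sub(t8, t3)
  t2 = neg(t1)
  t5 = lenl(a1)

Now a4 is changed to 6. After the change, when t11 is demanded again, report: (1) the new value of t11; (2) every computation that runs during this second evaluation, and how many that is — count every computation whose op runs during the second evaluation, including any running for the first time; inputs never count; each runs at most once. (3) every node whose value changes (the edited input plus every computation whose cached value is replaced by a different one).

New value of t11: 56.
Computations that run: t1, t2, t3, t4, t6, t8, t11 — 7 in total.
Values that change: a4, t1, t2, t3, t4, t6, t8, t11.

First evaluation (everything demanded from the output):
  t1 = add(1, -1) = 0
  t2 = neg(0) = 0
  t3 = min2(0, -1) = -1
  t4 = max2(-1, 0) = 0
  t6 = neg(0) = 0
  t8 = mul(0, 0) = 0
  t11 = sub(0, -1) = 1

Propagation after the edit:
  t1: runs — a4 -1->6; result 7.
  t2: runs — t1 0->7; result -7.
  t3: runs — t2 0->-7; result -7.
  t4: runs — t3 -1->-7; t1 0->7; result 7.
  t6: runs — t4 0->7; result -7.
  t8: runs — t6 0->-7; t2 0->-7; result 49.
  t11: runs — t8 0->49; t3 -1->-7; result 56.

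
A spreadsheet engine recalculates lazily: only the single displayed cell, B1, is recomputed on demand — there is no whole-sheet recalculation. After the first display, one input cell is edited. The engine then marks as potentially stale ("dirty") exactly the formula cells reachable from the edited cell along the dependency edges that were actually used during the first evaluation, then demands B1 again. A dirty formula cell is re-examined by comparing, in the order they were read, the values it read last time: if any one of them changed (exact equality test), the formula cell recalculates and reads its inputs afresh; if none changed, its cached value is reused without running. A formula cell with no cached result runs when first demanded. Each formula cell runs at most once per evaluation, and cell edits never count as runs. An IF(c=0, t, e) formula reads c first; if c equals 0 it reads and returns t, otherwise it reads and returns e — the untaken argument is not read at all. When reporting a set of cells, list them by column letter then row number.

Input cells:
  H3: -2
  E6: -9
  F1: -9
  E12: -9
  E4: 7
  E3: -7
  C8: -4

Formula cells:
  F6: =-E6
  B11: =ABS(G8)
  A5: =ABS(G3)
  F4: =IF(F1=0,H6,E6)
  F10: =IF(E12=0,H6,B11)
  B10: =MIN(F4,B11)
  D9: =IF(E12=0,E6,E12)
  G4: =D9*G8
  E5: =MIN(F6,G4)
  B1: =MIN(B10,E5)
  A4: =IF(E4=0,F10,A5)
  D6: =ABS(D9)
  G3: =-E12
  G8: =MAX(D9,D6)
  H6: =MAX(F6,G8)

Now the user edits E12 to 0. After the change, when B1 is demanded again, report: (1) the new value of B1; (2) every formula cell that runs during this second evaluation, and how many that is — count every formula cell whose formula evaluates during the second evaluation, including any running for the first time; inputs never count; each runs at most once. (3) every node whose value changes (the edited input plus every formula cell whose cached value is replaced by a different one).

First evaluation (everything demanded from the output):
  D9 = IF(E12=0: E12=-9 -> else branch E12) = -9
  D6 = ABS(-9) = 9
  F4 = IF(F1=0: F1=-9 -> else branch E6) = -9
  F6 = -(-9) = 9
  G8 = MAX(-9, 9) = 9
  B11 = ABS(9) = 9
  B10 = MIN(-9, 9) = -9
  G4 = -9 * 9 = -81
  E5 = MIN(9, -81) = -81
  B1 = MIN(-9, -81) = -81

Propagation after the edit:
  D9: runs — E12 -9->0; E12 -9->0; result -9 (same value as before).
  D6: checked — values it read are unchanged (D9 unchanged); reused cached 9 without running.
  G8: checked — values it read are unchanged (D9 unchanged, D6 unchanged); reused cached 9 without running.
  B11: checked — values it read are unchanged (G8 unchanged); reused cached 9 without running.
  B10: checked — values it read are unchanged (F4 unchanged, B11 unchanged); reused cached -9 without running.
  G4: checked — values it read are unchanged (D9 unchanged, G8 unchanged); reused cached -81 without running.
  E5: checked — values it read are unchanged (F6 unchanged, G4 unchanged); reused cached -81 without running.
  B1: checked — values it read are unchanged (B10 unchanged, E5 unchanged); reused cached -81 without running.

Key observation: the change is absorbed at D9 — it re-runs but produces the same value, and the output's value is unchanged.

New value of B1: -81.
Formula cells that run: D9 — 1 in total.
Values that change: E12.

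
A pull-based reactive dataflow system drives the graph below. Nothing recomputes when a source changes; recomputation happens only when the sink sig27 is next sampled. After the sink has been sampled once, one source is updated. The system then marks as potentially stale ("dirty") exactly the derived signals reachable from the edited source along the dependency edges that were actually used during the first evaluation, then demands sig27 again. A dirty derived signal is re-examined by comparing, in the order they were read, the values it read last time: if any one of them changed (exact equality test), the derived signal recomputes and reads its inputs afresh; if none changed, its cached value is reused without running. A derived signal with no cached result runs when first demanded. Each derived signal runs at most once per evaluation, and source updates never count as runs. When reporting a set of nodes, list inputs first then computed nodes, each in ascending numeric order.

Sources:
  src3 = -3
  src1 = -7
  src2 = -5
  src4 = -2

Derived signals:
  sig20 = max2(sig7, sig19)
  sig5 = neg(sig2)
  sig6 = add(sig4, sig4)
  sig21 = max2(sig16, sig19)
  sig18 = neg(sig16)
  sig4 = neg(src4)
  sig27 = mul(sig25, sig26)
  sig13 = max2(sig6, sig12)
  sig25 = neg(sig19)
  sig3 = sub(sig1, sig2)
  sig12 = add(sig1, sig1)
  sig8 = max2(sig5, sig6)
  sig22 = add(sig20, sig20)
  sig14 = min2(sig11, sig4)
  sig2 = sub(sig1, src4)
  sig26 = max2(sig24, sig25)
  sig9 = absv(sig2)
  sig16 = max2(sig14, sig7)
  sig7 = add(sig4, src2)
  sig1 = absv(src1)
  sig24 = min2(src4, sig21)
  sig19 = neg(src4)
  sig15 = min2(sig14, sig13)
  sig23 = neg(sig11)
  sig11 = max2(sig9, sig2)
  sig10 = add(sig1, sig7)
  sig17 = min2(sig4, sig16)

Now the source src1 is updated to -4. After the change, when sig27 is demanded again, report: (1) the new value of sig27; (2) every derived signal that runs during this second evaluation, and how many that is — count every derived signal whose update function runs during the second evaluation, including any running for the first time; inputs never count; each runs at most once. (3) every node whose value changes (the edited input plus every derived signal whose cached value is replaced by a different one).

New value of sig27: 4.
Derived signals that run: sig1, sig2, sig9, sig11, sig14 — 5 in total.
Values that change: src1, sig1, sig2, sig9, sig11.
Key observation: the change is absorbed at sig14 — it re-runs but produces the same value, and the output's value is unchanged.

First evaluation (everything demanded from the output):
  sig1 = absv(-7) = 7
  sig2 = sub(7, -2) = 9
  sig4 = neg(-2) = 2
  sig7 = add(2, -5) = -3
  sig9 = absv(9) = 9
  sig11 = max2(9, 9) = 9
  sig14 = min2(9, 2) = 2
  sig16 = max2(2, -3) = 2
  sig19 = neg(-2) = 2
  sig21 = max2(2, 2) = 2
  sig24 = min2(-2, 2) = -2
  sig25 = neg(2) = -2
  sig26 = max2(-2, -2) = -2
  sig27 = mul(-2, -2) = 4

Propagation after the edit:
  sig1: runs — src1 -7->-4; result 4.
  sig2: runs — sig1 7->4; result 6.
  sig9: runs — sig2 9->6; result 6.
  sig11: runs — sig9 9->6; sig2 9->6; result 6.
  sig14: runs — sig11 9->6; result 2 (same value as before).
  sig16: checked — values it read are unchanged (sig14 unchanged, sig7 unchanged); reused cached 2 without running.
  sig21: checked — values it read are unchanged (sig16 unchanged, sig19 unchanged); reused cached 2 without running.
  sig24: checked — values it read are unchanged (src4 unchanged, sig21 unchanged); reused cached -2 without running.
  sig26: checked — values it read are unchanged (sig24 unchanged, sig25 unchanged); reused cached -2 without running.
  sig27: checked — values it read are unchanged (sig25 unchanged, sig26 unchanged); reused cached 4 without running.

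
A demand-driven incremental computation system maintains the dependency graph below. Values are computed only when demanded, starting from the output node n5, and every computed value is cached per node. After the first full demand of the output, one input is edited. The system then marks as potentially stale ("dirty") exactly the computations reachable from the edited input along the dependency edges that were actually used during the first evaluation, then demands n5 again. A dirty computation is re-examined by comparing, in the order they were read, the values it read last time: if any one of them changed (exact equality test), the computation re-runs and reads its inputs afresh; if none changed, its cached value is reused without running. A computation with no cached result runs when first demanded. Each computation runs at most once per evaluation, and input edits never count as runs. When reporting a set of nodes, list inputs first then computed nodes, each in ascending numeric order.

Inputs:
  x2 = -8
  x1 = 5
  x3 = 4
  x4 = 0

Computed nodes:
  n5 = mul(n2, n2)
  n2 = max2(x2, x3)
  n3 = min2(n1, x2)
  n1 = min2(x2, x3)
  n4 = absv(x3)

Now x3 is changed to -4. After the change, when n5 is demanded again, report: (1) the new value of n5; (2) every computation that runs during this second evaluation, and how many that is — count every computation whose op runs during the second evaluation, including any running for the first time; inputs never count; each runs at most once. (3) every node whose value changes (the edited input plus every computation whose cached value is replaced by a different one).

First evaluation (everything demanded from the output):
  n2 = max2(-8, 4) = 4
  n5 = mul(4, 4) = 16

Propagation after the edit:
  n2: runs — x3 4->-4; result -4.
  n5: runs — n2 4->-4; n2 4->-4; result 16 (same value as before).

New value of n5: 16.
Computations that run: n2, n5 — 2 in total.
Values that change: x3, n2.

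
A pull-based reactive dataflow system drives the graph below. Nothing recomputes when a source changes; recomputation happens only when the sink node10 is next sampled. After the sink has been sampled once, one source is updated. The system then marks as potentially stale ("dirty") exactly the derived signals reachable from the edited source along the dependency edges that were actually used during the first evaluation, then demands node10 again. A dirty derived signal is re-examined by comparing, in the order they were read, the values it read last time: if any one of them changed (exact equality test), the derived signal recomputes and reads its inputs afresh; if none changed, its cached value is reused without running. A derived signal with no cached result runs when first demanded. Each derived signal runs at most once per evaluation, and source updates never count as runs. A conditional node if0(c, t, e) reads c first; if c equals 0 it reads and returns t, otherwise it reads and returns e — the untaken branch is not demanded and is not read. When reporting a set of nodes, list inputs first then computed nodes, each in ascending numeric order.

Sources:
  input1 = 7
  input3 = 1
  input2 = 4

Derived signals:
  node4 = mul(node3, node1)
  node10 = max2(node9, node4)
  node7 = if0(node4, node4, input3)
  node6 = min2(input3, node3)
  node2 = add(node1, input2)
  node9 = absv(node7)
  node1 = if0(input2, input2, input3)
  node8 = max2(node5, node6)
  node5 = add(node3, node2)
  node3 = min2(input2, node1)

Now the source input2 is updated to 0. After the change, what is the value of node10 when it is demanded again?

First evaluation (everything demanded from the output):
  node1 = if0(input2=4 -> else branch input3) = 1
  node3 = min2(4, 1) = 1
  node4 = mul(1, 1) = 1
  node7 = if0(node4=1 -> else branch input3) = 1
  node9 = absv(1) = 1
  node10 = max2(1, 1) = 1

Propagation after the edit:
  node1: runs — input2 4->0; result 0.
  node3: runs — input2 4->0; node1 1->0; result 0.
  node4: runs — node3 1->0; node1 1->0; result 0.
  node7: runs — node4 1->0; result 0.
  node9: runs — node7 1->0; result 0.
  node10: runs — node9 1->0; node4 1->0; result 0.

New value of node10: 0.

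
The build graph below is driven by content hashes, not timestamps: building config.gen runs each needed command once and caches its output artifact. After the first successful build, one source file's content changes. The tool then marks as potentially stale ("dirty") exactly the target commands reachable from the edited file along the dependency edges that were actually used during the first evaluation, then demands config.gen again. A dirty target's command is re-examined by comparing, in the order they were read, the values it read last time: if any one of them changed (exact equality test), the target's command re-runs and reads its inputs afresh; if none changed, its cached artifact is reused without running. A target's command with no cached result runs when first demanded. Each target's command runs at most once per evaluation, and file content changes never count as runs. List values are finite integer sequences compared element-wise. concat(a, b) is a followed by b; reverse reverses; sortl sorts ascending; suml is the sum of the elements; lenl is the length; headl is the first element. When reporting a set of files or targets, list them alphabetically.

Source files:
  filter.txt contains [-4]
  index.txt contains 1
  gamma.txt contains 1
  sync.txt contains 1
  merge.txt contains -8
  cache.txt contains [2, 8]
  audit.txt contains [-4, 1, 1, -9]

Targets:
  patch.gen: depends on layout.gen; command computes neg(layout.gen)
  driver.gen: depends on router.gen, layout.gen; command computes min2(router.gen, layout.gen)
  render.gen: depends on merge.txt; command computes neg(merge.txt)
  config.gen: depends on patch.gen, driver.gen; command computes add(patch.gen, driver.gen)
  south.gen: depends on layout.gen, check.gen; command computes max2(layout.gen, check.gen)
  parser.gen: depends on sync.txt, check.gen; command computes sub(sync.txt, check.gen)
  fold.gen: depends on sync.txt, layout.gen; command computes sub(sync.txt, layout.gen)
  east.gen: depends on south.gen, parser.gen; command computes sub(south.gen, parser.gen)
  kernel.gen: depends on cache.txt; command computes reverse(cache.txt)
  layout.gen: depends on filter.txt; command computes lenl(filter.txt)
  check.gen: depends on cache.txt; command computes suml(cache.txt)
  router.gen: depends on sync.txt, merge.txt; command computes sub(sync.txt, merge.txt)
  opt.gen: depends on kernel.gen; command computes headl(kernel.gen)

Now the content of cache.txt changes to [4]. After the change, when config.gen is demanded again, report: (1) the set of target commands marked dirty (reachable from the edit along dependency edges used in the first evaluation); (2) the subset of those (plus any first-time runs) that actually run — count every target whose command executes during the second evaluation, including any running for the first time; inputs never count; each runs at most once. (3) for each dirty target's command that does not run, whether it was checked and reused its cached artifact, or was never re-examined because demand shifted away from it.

Initial pass — values computed on the first demand:
  layout.gen = lenl([-4]) = 1
  patch.gen = neg(1) = -1
  router.gen = sub(1, -8) = 9
  driver.gen = min2(9, 1) = 1
  config.gen = add(-1, 1) = 0

Second demand — change propagation:
  no demanded computation ever read cache.txt, so the edit dirties nothing and nothing runs.

The important point: nothing the output needs ever reads cache.txt, so the edit is invisible to it.

Dirty set: none.
Run set: none (0 run).
All dirty target commands ended up running.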